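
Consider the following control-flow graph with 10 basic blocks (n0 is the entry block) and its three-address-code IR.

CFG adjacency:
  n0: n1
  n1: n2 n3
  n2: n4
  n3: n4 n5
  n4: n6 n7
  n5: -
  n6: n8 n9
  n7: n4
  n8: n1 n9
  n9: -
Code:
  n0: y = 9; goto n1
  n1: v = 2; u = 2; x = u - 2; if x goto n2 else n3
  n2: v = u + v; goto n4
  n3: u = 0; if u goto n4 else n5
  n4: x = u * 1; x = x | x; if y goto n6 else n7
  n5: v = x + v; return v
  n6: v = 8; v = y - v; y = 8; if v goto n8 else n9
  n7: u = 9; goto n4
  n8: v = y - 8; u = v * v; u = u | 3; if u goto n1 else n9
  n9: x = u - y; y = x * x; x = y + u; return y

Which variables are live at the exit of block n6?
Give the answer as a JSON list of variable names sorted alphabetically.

Answer: ["u", "y"]

Derivation:
def/use:
  n0 def {y} use ∅
  n1 def {u,v,x} use ∅
  n2 def {v} use {u,v}
  n3 def {u} use ∅
  n4 def {x} use {u,y}
  n5 def {v} use {v,x}
  n6 def {v,y} use {y}
  n7 def {u} use ∅
  n8 def {u,v} use {y}
  n9 def {x,y} use {u,y}

Backward fixpoint:
  n0: in=∅ out={y}
  n1: in={y} out={u,v,x,y}
  n2: in={u,v,y} out={u,y}
  n3: in={v,x,y} out={u,v,x,y}
  n4: in={u,y} out={u,y}
  n5: in={v,x} out=∅
  n6: in={u,y} out={u,y}
  n7: in={y} out={u,y}
  n8: in={y} out={u,y}
  n9: in={u,y} out=∅

live-out(n6) = ["u", "y"]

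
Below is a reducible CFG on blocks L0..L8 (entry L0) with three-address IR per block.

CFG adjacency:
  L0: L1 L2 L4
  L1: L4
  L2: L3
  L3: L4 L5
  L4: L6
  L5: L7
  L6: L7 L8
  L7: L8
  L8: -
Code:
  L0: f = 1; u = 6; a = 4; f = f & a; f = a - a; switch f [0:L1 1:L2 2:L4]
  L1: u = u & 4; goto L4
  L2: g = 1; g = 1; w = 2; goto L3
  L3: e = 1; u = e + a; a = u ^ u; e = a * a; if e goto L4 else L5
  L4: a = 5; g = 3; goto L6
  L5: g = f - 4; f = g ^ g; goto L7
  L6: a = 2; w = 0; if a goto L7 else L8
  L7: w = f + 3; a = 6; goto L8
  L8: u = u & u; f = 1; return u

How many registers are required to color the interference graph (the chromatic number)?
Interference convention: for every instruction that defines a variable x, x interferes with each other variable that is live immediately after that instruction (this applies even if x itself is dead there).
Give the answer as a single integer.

def/use:
  L0: {a,f,u} / ∅
  L1: {u} / {u}
  L2: {g,w} / ∅
  L3: {a,e,u} / {a}
  L4: {a,g} / ∅
  L5: {f,g} / {f}
  L6: {a,w} / ∅
  L7: {a,w} / {f}
  L8: {f,u} / {u}

Liveness:
  L0: in=∅ out={a,f,u}
  L1: in={f,u} out={f,u}
  L2: in={a,f} out={a,f}
  L3: in={a,f} out={f,u}
  L4: in={f,u} out={f,u}
  L5: in={f,u} out={f,u}
  L6: in={f,u} out={f,u}
  L7: in={f,u} out={u}
  L8: in={u} out=∅

Conflict graph:
  a — {e,f,g,u,w}
  e — {a,f,u}
  f — {a,e,g,u,w}
  g — {a,f,u}
  u — {a,e,f,g,w}
  w — {a,f,u}

Colouring:
  lower bound: {a,e,f,u} mutually conflict ⇒ χ ≥ 4
  assign a→R0 e→R3 f→R1 g→R3 u→R2 w→R3 — no edge inside a register ⇒ χ ≤ 4
  χ = 4

Answer: 4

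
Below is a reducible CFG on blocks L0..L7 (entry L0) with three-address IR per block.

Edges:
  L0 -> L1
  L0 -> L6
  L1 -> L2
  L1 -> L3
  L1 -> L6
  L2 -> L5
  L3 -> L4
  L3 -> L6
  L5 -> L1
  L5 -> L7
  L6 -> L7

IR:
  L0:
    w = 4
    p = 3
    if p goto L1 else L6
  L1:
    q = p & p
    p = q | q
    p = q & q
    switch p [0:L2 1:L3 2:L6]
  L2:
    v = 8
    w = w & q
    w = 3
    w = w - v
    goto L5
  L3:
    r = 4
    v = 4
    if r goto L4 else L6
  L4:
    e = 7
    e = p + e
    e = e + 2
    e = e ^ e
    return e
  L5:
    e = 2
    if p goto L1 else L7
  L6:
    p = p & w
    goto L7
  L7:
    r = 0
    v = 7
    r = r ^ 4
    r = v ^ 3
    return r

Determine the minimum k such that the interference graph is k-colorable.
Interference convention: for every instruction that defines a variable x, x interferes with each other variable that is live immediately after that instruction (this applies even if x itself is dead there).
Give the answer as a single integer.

Answer: 4

Working:
def/use:
  L0: def={p,w} ue=∅
  L1: def={p,q} ue={p}
  L2: def={v,w} ue={q,w}
  L3: def={r,v} ue=∅
  L4: def={e} ue={p}
  L5: def={e} ue={p}
  L6: def={p} ue={p,w}
  L7: def={r,v} ue=∅

Liveness:
  live L0: ∅→{p,w}
  live L1: {p,w}→{p,q,w}
  live L2: {p,q,w}→{p,w}
  live L3: {p,w}→{p,w}
  live L4: {p}→∅
  live L5: {p,w}→{p,w}
  live L6: {p,w}→∅
  live L7: ∅→∅

Interference:
  e↔{p,w}
  p↔{e,q,r,v,w}
  q↔{p,v,w}
  r↔{p,v,w}
  v↔{p,q,r,w}
  w↔{e,p,q,r,v}

Registers:
  lower bound: {p,q,v,w} mutually conflict ⇒ χ ≥ 4
  assign e→r2 p→r0 q→r3 r→r3 v→r2 w→r1 — no edge inside a register ⇒ χ ≤ 4
  χ = 4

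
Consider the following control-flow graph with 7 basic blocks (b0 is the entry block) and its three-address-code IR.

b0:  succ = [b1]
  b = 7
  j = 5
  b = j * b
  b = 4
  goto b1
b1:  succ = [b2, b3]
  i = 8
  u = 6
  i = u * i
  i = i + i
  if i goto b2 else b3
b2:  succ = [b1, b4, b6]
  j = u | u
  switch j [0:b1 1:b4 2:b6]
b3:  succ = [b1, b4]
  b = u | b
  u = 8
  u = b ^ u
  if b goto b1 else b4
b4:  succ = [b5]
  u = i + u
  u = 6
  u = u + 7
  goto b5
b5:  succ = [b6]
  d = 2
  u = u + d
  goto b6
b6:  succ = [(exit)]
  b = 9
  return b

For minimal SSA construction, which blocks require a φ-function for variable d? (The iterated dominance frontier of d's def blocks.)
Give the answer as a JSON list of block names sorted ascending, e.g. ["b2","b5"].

idom tree: b1←b0 b2←b1 b3←b1 b4←b1 b5←b4 b6←b1
Dom at joins:
  b1: preds {b0,b2,b3}: {b0} ∩ {b0,b1,b2} ∩ {b0,b1,b3} = {b0}; idom=b0
  b4: preds {b2,b3}: {b0,b1,b2} ∩ {b0,b1,b3} = {b0,b1}; idom=b1
  b6: preds {b2,b5}: {b0,b1,b2} ∩ {b0,b1,b4,b5} = {b0,b1}; idom=b1

Frontier:
  b1←b0: walk · to b0
  b1←b2: walk b2→b1 to b0
  b1←b3: walk b3→b1 to b0
  b4←b2: walk b2 to b1
  b4←b3: walk b3 to b1
  b6←b2: walk b2 to b1
  b6←b5: walk b5→b4 to b1
  b0: DF=∅
  b1: DF={b1}
  b2: DF={b1,b4,b6}
  b3: DF={b1,b4}
  b4: DF={b6}
  b5: DF={b6}
  b6: DF=∅

φ for d: defs {b5}
  DF⁺ = {b6}

Answer: ["b6"]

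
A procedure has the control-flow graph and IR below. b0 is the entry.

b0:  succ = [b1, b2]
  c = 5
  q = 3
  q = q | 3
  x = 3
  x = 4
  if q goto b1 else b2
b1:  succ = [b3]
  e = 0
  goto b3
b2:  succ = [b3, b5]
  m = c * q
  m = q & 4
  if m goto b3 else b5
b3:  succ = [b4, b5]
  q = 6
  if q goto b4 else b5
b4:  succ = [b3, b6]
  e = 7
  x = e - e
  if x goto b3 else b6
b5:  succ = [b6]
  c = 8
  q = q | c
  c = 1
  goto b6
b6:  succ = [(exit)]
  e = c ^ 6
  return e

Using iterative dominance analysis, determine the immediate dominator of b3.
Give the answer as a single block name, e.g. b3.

idom tree: b1←b0 b2←b0 b3←b0 b4←b3 b5←b0 b6←b0
Dom at joins:
  b3: preds {b1,b2,b4}: {b0,b1} ∩ {b0,b2} ∩ {b0,b3,b4} = {b0}; idom=b0
  b5: preds {b2,b3}: {b0,b2} ∩ {b0,b3} = {b0}; idom=b0
  b6: preds {b4,b5}: {b0,b3,b4} ∩ {b0,b5} = {b0}; idom=b0

idom(b3) = b0

Answer: b0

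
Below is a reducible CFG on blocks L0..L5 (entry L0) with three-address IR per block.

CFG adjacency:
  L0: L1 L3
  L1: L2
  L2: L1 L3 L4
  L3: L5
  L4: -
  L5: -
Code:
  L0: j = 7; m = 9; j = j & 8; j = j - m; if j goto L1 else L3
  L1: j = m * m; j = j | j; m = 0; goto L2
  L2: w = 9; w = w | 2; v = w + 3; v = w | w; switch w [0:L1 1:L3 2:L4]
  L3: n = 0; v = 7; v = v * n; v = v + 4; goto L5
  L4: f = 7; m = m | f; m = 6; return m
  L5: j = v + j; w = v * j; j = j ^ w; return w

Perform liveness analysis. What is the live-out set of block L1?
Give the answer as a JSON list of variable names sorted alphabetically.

Answer: ["j", "m"]

Analysis:
def/use:
  L0: def={j,m} ue=∅
  L1: def={j,m} ue={m}
  L2: def={v,w} ue=∅
  L3: def={n,v} ue=∅
  L4: def={f,m} ue={m}
  L5: def={j,w} ue={j,v}

Liveness:
  L0 li=∅ lo={j,m}
  L1 li={m} lo={j,m}
  L2 li={j,m} lo={j,m}
  L3 li={j} lo={j,v}
  L4 li={m} lo=∅
  L5 li={j,v} lo=∅

live-out(L1) = ["j", "m"]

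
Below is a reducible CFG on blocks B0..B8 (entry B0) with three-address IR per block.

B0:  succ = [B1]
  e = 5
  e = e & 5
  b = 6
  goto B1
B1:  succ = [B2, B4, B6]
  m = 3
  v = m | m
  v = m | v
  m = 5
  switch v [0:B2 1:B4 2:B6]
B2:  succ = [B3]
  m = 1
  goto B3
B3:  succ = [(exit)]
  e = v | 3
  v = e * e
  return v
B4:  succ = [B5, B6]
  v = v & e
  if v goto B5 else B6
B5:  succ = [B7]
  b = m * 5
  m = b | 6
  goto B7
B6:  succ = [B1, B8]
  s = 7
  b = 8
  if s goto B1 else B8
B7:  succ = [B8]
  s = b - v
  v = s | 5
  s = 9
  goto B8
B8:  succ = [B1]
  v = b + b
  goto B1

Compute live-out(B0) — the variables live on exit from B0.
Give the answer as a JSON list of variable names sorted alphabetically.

Per-block:
  B0: def={b,e} ue=∅
  B1: def={m,v} ue=∅
  B2: def={m} ue=∅
  B3: def={e,v} ue={v}
  B4: def={v} ue={e,v}
  B5: def={b,m} ue={m}
  B6: def={b,s} ue=∅
  B7: def={s,v} ue={b,v}
  B8: def={v} ue={b}

Live sets:
  live B0: ∅→{e}
  live B1: {e}→{e,m,v}
  live B2: {v}→{v}
  live B3: {v}→∅
  live B4: {e,m,v}→{e,m,v}
  live B5: {e,m,v}→{b,e,v}
  live B6: {e}→{b,e}
  live B7: {b,e,v}→{b,e}
  live B8: {b,e}→{e}

live-out(B0) = ["e"]

Answer: ["e"]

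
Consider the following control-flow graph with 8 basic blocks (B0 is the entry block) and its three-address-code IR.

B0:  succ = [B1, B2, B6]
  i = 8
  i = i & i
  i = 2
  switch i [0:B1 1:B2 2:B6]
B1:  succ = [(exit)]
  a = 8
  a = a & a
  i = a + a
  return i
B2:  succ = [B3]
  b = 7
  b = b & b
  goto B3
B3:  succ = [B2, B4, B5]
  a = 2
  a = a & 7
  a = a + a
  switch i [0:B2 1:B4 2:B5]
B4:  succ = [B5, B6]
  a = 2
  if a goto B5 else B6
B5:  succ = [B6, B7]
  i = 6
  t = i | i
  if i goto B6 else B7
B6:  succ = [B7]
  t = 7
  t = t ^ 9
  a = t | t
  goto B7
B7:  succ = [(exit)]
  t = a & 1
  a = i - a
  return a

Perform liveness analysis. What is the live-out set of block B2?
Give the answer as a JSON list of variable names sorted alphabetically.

Per-block:
  B0: def={i} ue=∅
  B1: def={a,i} ue=∅
  B2: def={b} ue=∅
  B3: def={a} ue={i}
  B4: def={a} ue=∅
  B5: def={i,t} ue=∅
  B6: def={a,t} ue=∅
  B7: def={a,t} ue={a,i}

Live sets:
  B0: in=∅ out={i}
  B1: in=∅ out=∅
  B2: in={i} out={i}
  B3: in={i} out={a,i}
  B4: in={i} out={a,i}
  B5: in={a} out={a,i}
  B6: in={i} out={a,i}
  B7: in={a,i} out=∅

live-out(B2) = ["i"]

Answer: ["i"]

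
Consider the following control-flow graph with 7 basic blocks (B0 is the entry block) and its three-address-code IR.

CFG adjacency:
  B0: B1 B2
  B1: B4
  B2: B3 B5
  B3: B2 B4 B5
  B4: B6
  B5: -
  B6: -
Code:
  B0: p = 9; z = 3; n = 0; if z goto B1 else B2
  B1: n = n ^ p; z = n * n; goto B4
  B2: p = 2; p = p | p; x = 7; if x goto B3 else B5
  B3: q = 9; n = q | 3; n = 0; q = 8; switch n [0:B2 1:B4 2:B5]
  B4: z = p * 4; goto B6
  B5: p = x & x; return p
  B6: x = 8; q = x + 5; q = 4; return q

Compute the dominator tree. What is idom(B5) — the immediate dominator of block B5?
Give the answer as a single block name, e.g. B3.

idom tree: B1←B0 B2←B0 B3←B2 B4←B0 B5←B2 B6←B4
Dom at joins:
  B2: preds {B0,B3}: {B0} ∩ {B0,B2,B3} = {B0}; idom=B0
  B4: preds {B1,B3}: {B0,B1} ∩ {B0,B2,B3} = {B0}; idom=B0
  B5: preds {B2,B3}: {B0,B2} ∩ {B0,B2,B3} = {B0,B2}; idom=B2

idom(B5) = B2

Answer: B2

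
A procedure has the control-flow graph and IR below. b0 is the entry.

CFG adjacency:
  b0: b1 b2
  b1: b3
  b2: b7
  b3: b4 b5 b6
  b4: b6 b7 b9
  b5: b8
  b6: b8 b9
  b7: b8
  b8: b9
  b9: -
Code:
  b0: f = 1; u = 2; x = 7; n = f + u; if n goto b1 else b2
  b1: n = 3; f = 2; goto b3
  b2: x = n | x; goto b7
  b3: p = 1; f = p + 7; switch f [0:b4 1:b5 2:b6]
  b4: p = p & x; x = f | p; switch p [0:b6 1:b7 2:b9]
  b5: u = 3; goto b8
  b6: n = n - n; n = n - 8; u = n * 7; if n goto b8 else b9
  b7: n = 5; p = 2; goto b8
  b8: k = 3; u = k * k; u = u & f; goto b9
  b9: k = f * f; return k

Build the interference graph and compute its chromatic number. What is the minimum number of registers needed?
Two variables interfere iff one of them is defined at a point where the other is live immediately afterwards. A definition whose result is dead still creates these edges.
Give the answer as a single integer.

Block summaries:
  b0 def {f,n,u,x} use ∅
  b1 def {f,n} use ∅
  b2 def {x} use {n,x}
  b3 def {f,p} use ∅
  b4 def {p,x} use {f,p,x}
  b5 def {u} use ∅
  b6 def {n,u} use {n}
  b7 def {n,p} use ∅
  b8 def {k,u} use {f}
  b9 def {k} use {f}

Backward fixpoint:
  b0: in=∅ out={f,n,x}
  b1: in={x} out={n,x}
  b2: in={f,n,x} out={f}
  b3: in={n,x} out={f,n,p,x}
  b4: in={f,n,p,x} out={f,n}
  b5: in={f} out={f}
  b6: in={f,n} out={f}
  b7: in={f} out={f}
  b8: in={f} out={f}
  b9: in={f} out=∅

Interference:
  f — {k,n,p,u,x}
  k — {f}
  n — {f,p,u,x}
  p — {f,n,x}
  u — {f,n,x}
  x — {f,n,p,u}

Chromatic number:
  {f,n,p,x} pairwise interfere (4-clique) ⇒ χ ≥ 4
  4-colouring: c0={f}  c1={k,n}  c2={x}  c3={p,u}
  χ = 4

Answer: 4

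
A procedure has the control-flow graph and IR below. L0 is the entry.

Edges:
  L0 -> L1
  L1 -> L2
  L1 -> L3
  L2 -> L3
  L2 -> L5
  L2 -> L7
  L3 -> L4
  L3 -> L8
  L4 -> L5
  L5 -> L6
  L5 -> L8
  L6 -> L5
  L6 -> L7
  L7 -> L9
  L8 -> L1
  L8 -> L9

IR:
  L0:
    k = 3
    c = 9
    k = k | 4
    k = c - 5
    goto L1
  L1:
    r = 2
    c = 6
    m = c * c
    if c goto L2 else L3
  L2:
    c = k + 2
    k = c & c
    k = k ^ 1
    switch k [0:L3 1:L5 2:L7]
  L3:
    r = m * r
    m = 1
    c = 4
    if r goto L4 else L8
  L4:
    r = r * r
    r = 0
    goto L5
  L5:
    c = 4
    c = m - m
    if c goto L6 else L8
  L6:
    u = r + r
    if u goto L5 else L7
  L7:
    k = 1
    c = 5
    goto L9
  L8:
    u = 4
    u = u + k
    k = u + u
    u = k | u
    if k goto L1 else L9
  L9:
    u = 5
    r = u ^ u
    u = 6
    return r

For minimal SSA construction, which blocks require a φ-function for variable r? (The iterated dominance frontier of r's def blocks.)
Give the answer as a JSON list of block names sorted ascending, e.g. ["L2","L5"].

Answer: ["L1", "L5", "L7", "L8", "L9"]

Derivation:
idom tree: L1←L0 L2←L1 L3←L1 L4←L3 L5←L1 L6←L5 L7←L1 L8←L1 L9←L1
Join-block Dom:
  L1: preds {L0,L8}: {L0} ∩ {L0,L1,L8} = {L0}; idom=L0
  L3: preds {L1,L2}: {L0,L1} ∩ {L0,L1,L2} = {L0,L1}; idom=L1
  L5: preds {L2,L4,L6}: {L0,L1,L2} ∩ {L0,L1,L3,L4} ∩ {L0,L1,L5,L6} = {L0,L1}; idom=L1
  L7: preds {L2,L6}: {L0,L1,L2} ∩ {L0,L1,L5,L6} = {L0,L1}; idom=L1
  L8: preds {L3,L5}: {L0,L1,L3} ∩ {L0,L1,L5} = {L0,L1}; idom=L1
  L9: preds {L7,L8}: {L0,L1,L7} ∩ {L0,L1,L8} = {L0,L1}; idom=L1

DF walk-up:
  join L1 pred L0: · stop@L0
  join L1 pred L8: L8→L1 stop@L0
  join L3 pred L1: · stop@L1
  join L3 pred L2: L2 stop@L1
  join L5 pred L2: L2 stop@L1
  join L5 pred L4: L4→L3 stop@L1
  join L5 pred L6: L6→L5 stop@L1
  join L7 pred L2: L2 stop@L1
  join L7 pred L6: L6→L5 stop@L1
  join L8 pred L3: L3 stop@L1
  join L8 pred L5: L5 stop@L1
  join L9 pred L7: L7 stop@L1
  join L9 pred L8: L8 stop@L1
  DF(L0)=∅
  DF(L1)={L1}
  DF(L2)={L3,L5,L7}
  DF(L3)={L5,L8}
  DF(L4)={L5}
  DF(L5)={L5,L7,L8}
  DF(L6)={L5,L7}
  DF(L7)={L9}
  DF(L8)={L1,L9}
  DF(L9)=∅

φ for r: defs {L1,L3,L4,L9}
  DF⁺ = {L1,L5,L7,L8,L9}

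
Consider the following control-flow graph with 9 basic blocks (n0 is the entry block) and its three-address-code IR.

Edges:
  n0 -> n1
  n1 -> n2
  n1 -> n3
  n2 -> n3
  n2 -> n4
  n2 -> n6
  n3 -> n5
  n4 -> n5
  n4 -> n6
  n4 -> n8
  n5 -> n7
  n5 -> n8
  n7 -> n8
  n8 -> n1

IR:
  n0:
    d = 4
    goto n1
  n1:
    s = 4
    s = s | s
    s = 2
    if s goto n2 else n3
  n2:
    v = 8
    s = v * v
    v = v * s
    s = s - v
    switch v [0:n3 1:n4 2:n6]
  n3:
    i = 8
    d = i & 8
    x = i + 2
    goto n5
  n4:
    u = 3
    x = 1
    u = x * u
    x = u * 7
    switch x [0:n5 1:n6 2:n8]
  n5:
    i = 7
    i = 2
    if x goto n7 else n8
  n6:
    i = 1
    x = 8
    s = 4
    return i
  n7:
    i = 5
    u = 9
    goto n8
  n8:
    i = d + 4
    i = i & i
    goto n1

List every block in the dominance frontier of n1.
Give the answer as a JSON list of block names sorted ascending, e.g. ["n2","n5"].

Answer: ["n1"]

Derivation:
idom tree: n1←n0 n2←n1 n3←n1 n4←n2 n5←n1 n6←n2 n7←n5 n8←n1
Join-block Dom:
  n1: preds {n0,n8}: {n0} ∩ {n0,n1,n8} = {n0}; idom=n0
  n3: preds {n1,n2}: {n0,n1} ∩ {n0,n1,n2} = {n0,n1}; idom=n1
  n5: preds {n3,n4}: {n0,n1,n3} ∩ {n0,n1,n2,n4} = {n0,n1}; idom=n1
  n6: preds {n2,n4}: {n0,n1,n2} ∩ {n0,n1,n2,n4} = {n0,n1,n2}; idom=n2
  n8: preds {n4,n5,n7}: {n0,n1,n2,n4} ∩ {n0,n1,n5} ∩ {n0,n1,n5,n7} = {n0,n1}; idom=n1

DF walk-up:
  join n1 pred n0: · stop@n0
  join n1 pred n8: n8→n1 stop@n0
  join n3 pred n1: · stop@n1
  join n3 pred n2: n2 stop@n1
  join n5 pred n3: n3 stop@n1
  join n5 pred n4: n4→n2 stop@n1
  join n6 pred n2: · stop@n2
  join n6 pred n4: n4 stop@n2
  join n8 pred n4: n4→n2 stop@n1
  join n8 pred n5: n5 stop@n1
  join n8 pred n7: n7→n5 stop@n1
  n0 → ∅
  n1 → {n1}
  n2 → {n3,n5,n8}
  n3 → {n5}
  n4 → {n5,n6,n8}
  n5 → {n8}
  n6 → ∅
  n7 → {n8}
  n8 → {n1}

DF(n1) = ["n1"]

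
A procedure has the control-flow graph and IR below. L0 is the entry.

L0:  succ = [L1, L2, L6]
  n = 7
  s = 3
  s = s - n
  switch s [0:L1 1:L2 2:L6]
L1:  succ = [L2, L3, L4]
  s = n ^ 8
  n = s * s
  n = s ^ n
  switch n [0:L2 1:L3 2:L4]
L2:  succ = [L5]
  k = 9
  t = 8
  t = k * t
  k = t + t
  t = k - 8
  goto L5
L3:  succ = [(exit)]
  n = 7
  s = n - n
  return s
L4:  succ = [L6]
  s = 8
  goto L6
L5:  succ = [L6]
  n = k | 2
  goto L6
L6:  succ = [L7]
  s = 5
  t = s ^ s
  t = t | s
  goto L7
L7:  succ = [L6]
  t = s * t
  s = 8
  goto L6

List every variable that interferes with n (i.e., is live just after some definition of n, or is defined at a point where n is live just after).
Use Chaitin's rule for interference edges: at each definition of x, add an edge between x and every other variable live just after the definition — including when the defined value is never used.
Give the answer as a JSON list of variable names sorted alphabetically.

Block summaries:
  L0: {n,s} / ∅
  L1: {n,s} / {n}
  L2: {k,t} / ∅
  L3: {n,s} / ∅
  L4: {s} / ∅
  L5: {n} / {k}
  L6: {s,t} / ∅
  L7: {s,t} / {s,t}

Backward fixpoint:
  L0 li=∅ lo={n}
  L1 li={n} lo=∅
  L2 li=∅ lo={k}
  L3 li=∅ lo=∅
  L4 li=∅ lo=∅
  L5 li={k} lo=∅
  L6 li=∅ lo={s,t}
  L7 li={s,t} lo=∅

Interfere edges:
  k: {t}
  n: {s}
  s: {n,t}
  t: {k,s}

N(n) = ["s"]

Answer: ["s"]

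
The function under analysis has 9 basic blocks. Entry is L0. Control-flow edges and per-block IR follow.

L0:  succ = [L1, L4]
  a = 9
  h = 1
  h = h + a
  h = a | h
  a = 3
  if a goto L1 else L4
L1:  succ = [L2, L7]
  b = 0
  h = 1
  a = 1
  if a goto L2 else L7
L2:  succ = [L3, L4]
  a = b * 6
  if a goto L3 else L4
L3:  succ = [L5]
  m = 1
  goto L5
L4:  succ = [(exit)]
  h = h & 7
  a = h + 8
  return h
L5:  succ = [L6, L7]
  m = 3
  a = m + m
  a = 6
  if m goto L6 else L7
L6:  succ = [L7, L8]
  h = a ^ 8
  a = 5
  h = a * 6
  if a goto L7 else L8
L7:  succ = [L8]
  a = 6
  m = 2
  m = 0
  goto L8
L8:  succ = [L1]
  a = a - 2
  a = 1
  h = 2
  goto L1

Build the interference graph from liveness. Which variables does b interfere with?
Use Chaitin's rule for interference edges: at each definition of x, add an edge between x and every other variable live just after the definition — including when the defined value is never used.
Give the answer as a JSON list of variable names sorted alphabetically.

Per-block:
  L0: {a,h} / ∅
  L1: {a,b,h} / ∅
  L2: {a} / {b}
  L3: {m} / ∅
  L4: {a,h} / {h}
  L5: {a,m} / ∅
  L6: {a,h} / {a}
  L7: {a,m} / ∅
  L8: {a,h} / {a}

Backward fixpoint:
  L0 li=∅ lo={h}
  L1 li=∅ lo={b,h}
  L2 li={b,h} lo={h}
  L3 li=∅ lo=∅
  L4 li={h} lo=∅
  L5 li=∅ lo={a}
  L6 li={a} lo={a}
  L7 li=∅ lo={a}
  L8 li={a} lo=∅

Interference:
  a: {b,h,m}
  b: {a,h}
  h: {a,b}
  m: {a}

N(b) = ["a", "h"]

Answer: ["a", "h"]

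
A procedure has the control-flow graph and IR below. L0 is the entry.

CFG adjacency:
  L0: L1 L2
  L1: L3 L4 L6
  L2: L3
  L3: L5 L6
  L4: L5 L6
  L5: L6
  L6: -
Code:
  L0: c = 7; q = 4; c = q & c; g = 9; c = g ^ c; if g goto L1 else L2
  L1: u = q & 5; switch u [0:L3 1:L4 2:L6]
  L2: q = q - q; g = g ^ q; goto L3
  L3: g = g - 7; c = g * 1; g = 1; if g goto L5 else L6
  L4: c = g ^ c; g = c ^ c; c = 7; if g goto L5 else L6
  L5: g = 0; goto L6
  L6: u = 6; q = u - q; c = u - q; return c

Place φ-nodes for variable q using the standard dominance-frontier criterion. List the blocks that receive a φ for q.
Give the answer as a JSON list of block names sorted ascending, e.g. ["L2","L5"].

idom tree: L1←L0 L2←L0 L3←L0 L4←L1 L5←L0 L6←L0
Dom∩ at merges:
  L3: preds {L1,L2}: {L0,L1} ∩ {L0,L2} = {L0}; idom=L0
  L5: preds {L3,L4}: {L0,L3} ∩ {L0,L1,L4} = {L0}; idom=L0
  L6: preds {L1,L3,L4,L5}: {L0,L1} ∩ {L0,L3} ∩ {L0,L1,L4} ∩ {L0,L5} = {L0}; idom=L0

DF derivation:
  join L3 pred L1: L1 stop@L0
  join L3 pred L2: L2 stop@L0
  join L5 pred L3: L3 stop@L0
  join L5 pred L4: L4→L1 stop@L0
  join L6 pred L1: L1 stop@L0
  join L6 pred L3: L3 stop@L0
  join L6 pred L4: L4→L1 stop@L0
  join L6 pred L5: L5 stop@L0
  L0: DF=∅
  L1: DF={L3,L5,L6}
  L2: DF={L3}
  L3: DF={L5,L6}
  L4: DF={L5,L6}
  L5: DF={L6}
  L6: DF=∅

φ for q: defs {L0,L2,L6}
  DF⁺ = {L3,L5,L6}

Answer: ["L3", "L5", "L6"]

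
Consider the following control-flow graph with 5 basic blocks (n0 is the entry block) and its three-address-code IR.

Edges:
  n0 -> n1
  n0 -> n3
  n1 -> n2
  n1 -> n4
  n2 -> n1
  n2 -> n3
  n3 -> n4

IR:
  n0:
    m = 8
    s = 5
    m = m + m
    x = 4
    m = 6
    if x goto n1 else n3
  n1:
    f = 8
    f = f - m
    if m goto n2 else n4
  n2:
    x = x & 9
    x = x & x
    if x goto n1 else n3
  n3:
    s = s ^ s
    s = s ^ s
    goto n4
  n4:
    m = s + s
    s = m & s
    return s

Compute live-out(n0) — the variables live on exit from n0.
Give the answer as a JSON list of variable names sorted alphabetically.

Block summaries:
  n0: {m,s,x} / ∅
  n1: {f} / {m}
  n2: {x} / {x}
  n3: {s} / {s}
  n4: {m,s} / {s}

Live sets:
  live n0: ∅→{m,s,x}
  live n1: {m,s,x}→{m,s,x}
  live n2: {m,s,x}→{m,s,x}
  live n3: {s}→{s}
  live n4: {s}→∅

live-out(n0) = ["m", "s", "x"]

Answer: ["m", "s", "x"]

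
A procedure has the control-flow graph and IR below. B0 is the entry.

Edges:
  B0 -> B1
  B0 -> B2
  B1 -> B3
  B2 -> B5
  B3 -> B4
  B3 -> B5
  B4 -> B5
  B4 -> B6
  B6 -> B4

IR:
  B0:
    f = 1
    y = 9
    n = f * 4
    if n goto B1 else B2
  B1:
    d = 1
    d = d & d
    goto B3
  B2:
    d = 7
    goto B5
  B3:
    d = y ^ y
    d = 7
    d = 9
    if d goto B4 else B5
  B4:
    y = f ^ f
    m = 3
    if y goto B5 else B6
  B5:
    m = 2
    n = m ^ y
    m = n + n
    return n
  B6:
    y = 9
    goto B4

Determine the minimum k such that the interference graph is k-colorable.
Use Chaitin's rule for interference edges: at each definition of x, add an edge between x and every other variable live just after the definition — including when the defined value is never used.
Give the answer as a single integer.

Block summaries:
  B0 def {f,n,y} use ∅
  B1 def {d} use ∅
  B2 def {d} use ∅
  B3 def {d} use {y}
  B4 def {m,y} use {f}
  B5 def {m,n} use {y}
  B6 def {y} use ∅

Live sets:
  live B0: ∅→{f,y}
  live B1: {f,y}→{f,y}
  live B2: {y}→{y}
  live B3: {f,y}→{f,y}
  live B4: {f}→{f,y}
  live B5: {y}→∅
  live B6: {f}→{f}

Interference:
  d — {f,y}
  f — {d,m,n,y}
  m — {f,n,y}
  n — {f,m,y}
  y — {d,f,m,n}

Colouring:
  lower bound: {f,m,n,y} mutually conflict ⇒ χ ≥ 4
  4-colouring: c0={f}  c1={y}  c2={d,m}  c3={n}
  χ = 4

Answer: 4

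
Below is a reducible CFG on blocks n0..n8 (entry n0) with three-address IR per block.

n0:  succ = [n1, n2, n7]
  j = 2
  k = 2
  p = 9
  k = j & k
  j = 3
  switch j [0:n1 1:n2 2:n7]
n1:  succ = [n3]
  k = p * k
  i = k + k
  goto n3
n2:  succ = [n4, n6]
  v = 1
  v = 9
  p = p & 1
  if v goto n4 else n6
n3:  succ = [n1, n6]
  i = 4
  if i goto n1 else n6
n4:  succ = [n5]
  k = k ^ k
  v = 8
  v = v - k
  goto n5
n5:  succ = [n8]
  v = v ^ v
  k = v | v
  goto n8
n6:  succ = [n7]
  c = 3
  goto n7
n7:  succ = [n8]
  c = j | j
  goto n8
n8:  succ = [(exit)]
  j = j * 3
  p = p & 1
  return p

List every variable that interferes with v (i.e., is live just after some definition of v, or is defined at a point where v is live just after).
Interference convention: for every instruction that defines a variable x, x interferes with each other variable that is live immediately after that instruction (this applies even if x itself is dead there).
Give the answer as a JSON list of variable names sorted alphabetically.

Answer: ["j", "k", "p"]

Analysis:
Block summaries:
  n0: def={j,k,p} ue=∅
  n1: def={i,k} ue={k,p}
  n2: def={p,v} ue={p}
  n3: def={i} ue=∅
  n4: def={k,v} ue={k}
  n5: def={k,v} ue={v}
  n6: def={c} ue=∅
  n7: def={c} ue={j}
  n8: def={j,p} ue={j,p}

Live sets:
  n0: in=∅ out={j,k,p}
  n1: in={j,k,p} out={j,k,p}
  n2: in={j,k,p} out={j,k,p}
  n3: in={j,k,p} out={j,k,p}
  n4: in={j,k,p} out={j,p,v}
  n5: in={j,p,v} out={j,p}
  n6: in={j,p} out={j,p}
  n7: in={j,p} out={j,p}
  n8: in={j,p} out=∅

Interference:
  c — {j,p}
  i — {j,k,p}
  j — {c,i,k,p,v}
  k — {i,j,p,v}
  p — {c,i,j,k,v}
  v — {j,k,p}

N(v) = ["j", "k", "p"]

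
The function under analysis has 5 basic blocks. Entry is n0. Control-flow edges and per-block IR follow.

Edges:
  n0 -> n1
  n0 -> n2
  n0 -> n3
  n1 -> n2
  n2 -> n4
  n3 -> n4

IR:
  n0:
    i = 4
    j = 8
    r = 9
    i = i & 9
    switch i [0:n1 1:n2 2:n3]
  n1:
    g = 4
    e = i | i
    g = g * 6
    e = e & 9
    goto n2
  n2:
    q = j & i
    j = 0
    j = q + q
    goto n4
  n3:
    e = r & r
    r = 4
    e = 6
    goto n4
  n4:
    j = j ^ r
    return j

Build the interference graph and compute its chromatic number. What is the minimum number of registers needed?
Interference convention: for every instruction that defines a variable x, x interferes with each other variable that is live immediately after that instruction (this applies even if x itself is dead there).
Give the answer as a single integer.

def/use:
  n0 def {i,j,r} use ∅
  n1 def {e,g} use {i}
  n2 def {j,q} use {i,j}
  n3 def {e,r} use {r}
  n4 def {j} use {j,r}

Backward fixpoint:
  live n0: ∅→{i,j,r}
  live n1: {i,j,r}→{i,j,r}
  live n2: {i,j,r}→{j,r}
  live n3: {j,r}→{j,r}
  live n4: {j,r}→∅

Interfere edges:
  e↔{g,i,j,r}
  g↔{e,i,j,r}
  i↔{e,g,j,r}
  j↔{e,g,i,q,r}
  q↔{j,r}
  r↔{e,g,i,j,q}

Registers:
  lower bound: {e,g,i,j,r} mutually conflict ⇒ χ ≥ 5
  assign e→R2 g→R3 i→R4 j→R0 q→R2 r→R1 — no edge inside a register ⇒ χ ≤ 5
  χ = 5

Answer: 5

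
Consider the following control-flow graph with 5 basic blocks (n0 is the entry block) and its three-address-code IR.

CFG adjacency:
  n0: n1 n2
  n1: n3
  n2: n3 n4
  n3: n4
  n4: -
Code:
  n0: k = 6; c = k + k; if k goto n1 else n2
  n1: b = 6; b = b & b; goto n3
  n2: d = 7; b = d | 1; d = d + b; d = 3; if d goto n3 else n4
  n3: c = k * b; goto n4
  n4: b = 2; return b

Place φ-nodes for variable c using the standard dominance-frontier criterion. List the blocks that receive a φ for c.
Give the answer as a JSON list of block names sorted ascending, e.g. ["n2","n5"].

Answer: ["n4"]

Working:
idom tree: n1←n0 n2←n0 n3←n0 n4←n0
Dom∩ at merges:
  n3: preds {n1,n2}: {n0,n1} ∩ {n0,n2} = {n0}; idom=n0
  n4: preds {n2,n3}: {n0,n2} ∩ {n0,n3} = {n0}; idom=n0

Frontier:
  n3←n1: walk n1 to n0
  n3←n2: walk n2 to n0
  n4←n2: walk n2 to n0
  n4←n3: walk n3 to n0
  n0 → ∅
  n1 → {n3}
  n2 → {n3,n4}
  n3 → {n4}
  n4 → ∅

φ for c: defs {n0,n3}
  DF⁺ = {n4}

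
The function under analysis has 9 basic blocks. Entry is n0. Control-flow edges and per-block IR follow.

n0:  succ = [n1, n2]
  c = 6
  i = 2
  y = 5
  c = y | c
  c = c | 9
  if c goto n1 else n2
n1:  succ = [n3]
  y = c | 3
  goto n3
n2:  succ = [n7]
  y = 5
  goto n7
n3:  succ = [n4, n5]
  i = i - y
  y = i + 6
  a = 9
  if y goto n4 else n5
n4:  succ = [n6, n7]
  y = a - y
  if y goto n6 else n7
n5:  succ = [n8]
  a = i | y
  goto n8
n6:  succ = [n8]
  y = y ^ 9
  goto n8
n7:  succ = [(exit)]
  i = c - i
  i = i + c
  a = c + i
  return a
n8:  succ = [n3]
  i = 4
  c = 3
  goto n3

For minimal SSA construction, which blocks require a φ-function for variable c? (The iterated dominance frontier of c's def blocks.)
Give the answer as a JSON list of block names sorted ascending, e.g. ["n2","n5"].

Answer: ["n3", "n7"]

Analysis:
idom tree: n1←n0 n2←n0 n3←n1 n4←n3 n5←n3 n6←n4 n7←n0 n8←n3
Dom at joins:
  n3: preds {n1,n8}: {n0,n1} ∩ {n0,n1,n3,n8} = {n0,n1}; idom=n1
  n7: preds {n2,n4}: {n0,n2} ∩ {n0,n1,n3,n4} = {n0}; idom=n0
  n8: preds {n5,n6}: {n0,n1,n3,n5} ∩ {n0,n1,n3,n4,n6} = {n0,n1,n3}; idom=n3

Frontier:
  join n3 pred n1: · stop@n1
  join n3 pred n8: n8→n3 stop@n1
  join n7 pred n2: n2 stop@n0
  join n7 pred n4: n4→n3→n1 stop@n0
  join n8 pred n5: n5 stop@n3
  join n8 pred n6: n6→n4 stop@n3
  DF(n0)=∅
  DF(n1)={n7}
  DF(n2)={n7}
  DF(n3)={n3,n7}
  DF(n4)={n7,n8}
  DF(n5)={n8}
  DF(n6)={n8}
  DF(n7)=∅
  DF(n8)={n3}

φ for c: defs {n0,n8}
  DF⁺ = {n3,n7}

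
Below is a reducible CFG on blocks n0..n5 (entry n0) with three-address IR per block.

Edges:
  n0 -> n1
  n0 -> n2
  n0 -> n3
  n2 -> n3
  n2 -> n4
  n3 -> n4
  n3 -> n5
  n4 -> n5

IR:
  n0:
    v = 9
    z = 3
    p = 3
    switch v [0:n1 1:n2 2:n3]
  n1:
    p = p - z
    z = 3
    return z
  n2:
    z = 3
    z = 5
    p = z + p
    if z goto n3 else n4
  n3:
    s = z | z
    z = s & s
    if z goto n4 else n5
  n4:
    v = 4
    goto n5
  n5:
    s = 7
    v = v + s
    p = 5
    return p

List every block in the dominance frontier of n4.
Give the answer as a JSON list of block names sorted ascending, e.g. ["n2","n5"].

idom tree: n1←n0 n2←n0 n3←n0 n4←n0 n5←n0
Dom at joins:
  n3: preds {n0,n2}: {n0} ∩ {n0,n2} = {n0}; idom=n0
  n4: preds {n2,n3}: {n0,n2} ∩ {n0,n3} = {n0}; idom=n0
  n5: preds {n3,n4}: {n0,n3} ∩ {n0,n4} = {n0}; idom=n0

DF derivation:
  join n3 pred n0: · stop@n0
  join n3 pred n2: n2 stop@n0
  join n4 pred n2: n2 stop@n0
  join n4 pred n3: n3 stop@n0
  join n5 pred n3: n3 stop@n0
  join n5 pred n4: n4 stop@n0
  n0 → ∅
  n1 → ∅
  n2 → {n3,n4}
  n3 → {n4,n5}
  n4 → {n5}
  n5 → ∅

DF(n4) = ["n5"]

Answer: ["n5"]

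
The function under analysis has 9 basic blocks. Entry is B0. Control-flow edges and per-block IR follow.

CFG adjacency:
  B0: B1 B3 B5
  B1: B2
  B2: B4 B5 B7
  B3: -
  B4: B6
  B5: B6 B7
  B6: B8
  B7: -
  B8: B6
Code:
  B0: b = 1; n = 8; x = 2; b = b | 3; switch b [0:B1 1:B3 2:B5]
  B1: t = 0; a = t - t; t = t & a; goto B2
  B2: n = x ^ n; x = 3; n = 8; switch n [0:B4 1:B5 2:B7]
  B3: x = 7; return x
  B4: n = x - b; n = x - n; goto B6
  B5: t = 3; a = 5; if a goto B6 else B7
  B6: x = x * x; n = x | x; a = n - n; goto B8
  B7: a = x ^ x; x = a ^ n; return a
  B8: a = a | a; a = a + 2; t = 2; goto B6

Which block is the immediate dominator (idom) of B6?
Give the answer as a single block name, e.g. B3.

Answer: B0

Working:
idom tree: B1←B0 B2←B1 B3←B0 B4←B2 B5←B0 B6←B0 B7←B0 B8←B6
Dom at joins:
  B5: preds {B0,B2}: {B0} ∩ {B0,B1,B2} = {B0}; idom=B0
  B6: preds {B4,B5,B8}: {B0,B1,B2,B4} ∩ {B0,B5} ∩ {B0,B6,B8} = {B0}; idom=B0
  B7: preds {B2,B5}: {B0,B1,B2} ∩ {B0,B5} = {B0}; idom=B0

idom(B6) = B0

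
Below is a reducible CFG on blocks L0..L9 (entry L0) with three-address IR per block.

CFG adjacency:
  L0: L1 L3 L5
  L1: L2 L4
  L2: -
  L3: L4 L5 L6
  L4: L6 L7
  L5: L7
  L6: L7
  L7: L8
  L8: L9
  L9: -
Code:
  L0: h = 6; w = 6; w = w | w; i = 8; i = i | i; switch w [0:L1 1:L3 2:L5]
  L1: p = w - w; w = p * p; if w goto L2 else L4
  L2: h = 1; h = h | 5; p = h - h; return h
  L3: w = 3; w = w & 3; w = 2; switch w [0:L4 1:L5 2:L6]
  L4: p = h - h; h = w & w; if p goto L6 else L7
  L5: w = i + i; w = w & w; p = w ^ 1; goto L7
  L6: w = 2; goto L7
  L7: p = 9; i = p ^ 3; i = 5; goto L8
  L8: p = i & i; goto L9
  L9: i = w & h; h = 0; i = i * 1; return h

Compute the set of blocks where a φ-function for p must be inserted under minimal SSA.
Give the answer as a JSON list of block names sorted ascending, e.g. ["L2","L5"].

Answer: ["L4", "L6", "L7"]

Derivation:
idom tree: L1←L0 L2←L1 L3←L0 L4←L0 L5←L0 L6←L0 L7←L0 L8←L7 L9←L8
Dom at joins:
  L4: preds {L1,L3}: {L0,L1} ∩ {L0,L3} = {L0}; idom=L0
  L5: preds {L0,L3}: {L0} ∩ {L0,L3} = {L0}; idom=L0
  L6: preds {L3,L4}: {L0,L3} ∩ {L0,L4} = {L0}; idom=L0
  L7: preds {L4,L5,L6}: {L0,L4} ∩ {L0,L5} ∩ {L0,L6} = {L0}; idom=L0

Frontier:
  join L4 pred L1: L1 stop@L0
  join L4 pred L3: L3 stop@L0
  join L5 pred L0: · stop@L0
  join L5 pred L3: L3 stop@L0
  join L6 pred L3: L3 stop@L0
  join L6 pred L4: L4 stop@L0
  join L7 pred L4: L4 stop@L0
  join L7 pred L5: L5 stop@L0
  join L7 pred L6: L6 stop@L0
  L0: DF=∅
  L1: DF={L4}
  L2: DF=∅
  L3: DF={L4,L5,L6}
  L4: DF={L6,L7}
  L5: DF={L7}
  L6: DF={L7}
  L7: DF=∅
  L8: DF=∅
  L9: DF=∅

φ for p: defs {L1,L2,L4,L5,L7,L8}
  DF⁺ = {L4,L6,L7}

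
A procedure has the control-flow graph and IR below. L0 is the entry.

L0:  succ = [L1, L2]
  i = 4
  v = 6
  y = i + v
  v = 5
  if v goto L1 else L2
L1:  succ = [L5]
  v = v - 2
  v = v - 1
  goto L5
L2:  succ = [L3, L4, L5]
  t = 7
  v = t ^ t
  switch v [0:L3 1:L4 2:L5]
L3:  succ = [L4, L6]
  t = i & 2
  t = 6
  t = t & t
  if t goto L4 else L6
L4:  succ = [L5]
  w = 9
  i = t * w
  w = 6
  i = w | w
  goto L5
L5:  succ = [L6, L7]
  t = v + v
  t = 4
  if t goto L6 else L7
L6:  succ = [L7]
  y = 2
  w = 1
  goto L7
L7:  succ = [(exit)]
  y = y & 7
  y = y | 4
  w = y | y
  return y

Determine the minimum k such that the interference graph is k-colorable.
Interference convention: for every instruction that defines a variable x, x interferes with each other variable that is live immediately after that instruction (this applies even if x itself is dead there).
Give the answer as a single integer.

def/use:
  L0: {i,v,y} / ∅
  L1: {v} / {v}
  L2: {t,v} / ∅
  L3: {t} / {i}
  L4: {i,w} / {t}
  L5: {t} / {v}
  L6: {w,y} / ∅
  L7: {w,y} / {y}

Live sets:
  L0 li=∅ lo={i,v,y}
  L1 li={v,y} lo={v,y}
  L2 li={i,y} lo={i,t,v,y}
  L3 li={i,v,y} lo={t,v,y}
  L4 li={t,v,y} lo={v,y}
  L5 li={v,y} lo={y}
  L6 li=∅ lo={y}
  L7 li={y} lo=∅

Conflict graph:
  i — {t,v,y}
  t — {i,v,w,y}
  v — {i,t,w,y}
  w — {t,v,y}
  y — {i,t,v,w}

Chromatic number:
  clique {i,t,v,y} ⇒ need ≥ 4
  assign i→r3 t→r0 v→r1 w→r3 y→r2 — no edge inside a register ⇒ χ ≤ 4
  χ = 4

Answer: 4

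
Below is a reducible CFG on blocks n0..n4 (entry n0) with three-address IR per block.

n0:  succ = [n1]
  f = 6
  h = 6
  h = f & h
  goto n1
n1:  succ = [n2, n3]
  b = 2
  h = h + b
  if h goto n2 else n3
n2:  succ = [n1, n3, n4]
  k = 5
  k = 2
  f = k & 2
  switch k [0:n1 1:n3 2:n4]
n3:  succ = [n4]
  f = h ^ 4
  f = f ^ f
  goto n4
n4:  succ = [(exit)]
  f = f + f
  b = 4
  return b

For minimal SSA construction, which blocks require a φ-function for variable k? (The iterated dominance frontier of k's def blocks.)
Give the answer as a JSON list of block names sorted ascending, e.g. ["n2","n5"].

Answer: ["n1", "n3", "n4"]

Derivation:
idom tree: n1←n0 n2←n1 n3←n1 n4←n1
Dom at joins:
  n1: preds {n0,n2}: {n0} ∩ {n0,n1,n2} = {n0}; idom=n0
  n3: preds {n1,n2}: {n0,n1} ∩ {n0,n1,n2} = {n0,n1}; idom=n1
  n4: preds {n2,n3}: {n0,n1,n2} ∩ {n0,n1,n3} = {n0,n1}; idom=n1

Frontier:
  join n1 pred n0: · stop@n0
  join n1 pred n2: n2→n1 stop@n0
  join n3 pred n1: · stop@n1
  join n3 pred n2: n2 stop@n1
  join n4 pred n2: n2 stop@n1
  join n4 pred n3: n3 stop@n1
  n0: DF=∅
  n1: DF={n1}
  n2: DF={n1,n3,n4}
  n3: DF={n4}
  n4: DF=∅

φ for k: defs {n2}
  DF⁺ = {n1,n3,n4}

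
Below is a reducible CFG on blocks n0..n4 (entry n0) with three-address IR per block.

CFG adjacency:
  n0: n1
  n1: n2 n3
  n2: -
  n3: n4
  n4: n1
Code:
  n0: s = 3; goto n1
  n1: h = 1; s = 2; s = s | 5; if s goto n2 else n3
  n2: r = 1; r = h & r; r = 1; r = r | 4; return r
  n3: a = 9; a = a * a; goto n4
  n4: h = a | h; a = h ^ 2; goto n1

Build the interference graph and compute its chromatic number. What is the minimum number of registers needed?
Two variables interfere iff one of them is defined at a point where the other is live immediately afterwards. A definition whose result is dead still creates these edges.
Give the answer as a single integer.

Answer: 2

Working:
def/use:
  n0: def={s} ue=∅
  n1: def={h,s} ue=∅
  n2: def={r} ue={h}
  n3: def={a} ue=∅
  n4: def={a,h} ue={a,h}

Backward fixpoint:
  n0 li=∅ lo=∅
  n1 li=∅ lo={h}
  n2 li={h} lo=∅
  n3 li={h} lo={a,h}
  n4 li={a,h} lo=∅

Conflict graph:
  a: {h}
  h: {a,r,s}
  r: {h}
  s: {h}

Registers:
  clique {a,h} ⇒ need ≥ 2
  assign a→r1 h→r0 r→r1 s→r1 — no edge inside a register ⇒ χ ≤ 2
  χ = 2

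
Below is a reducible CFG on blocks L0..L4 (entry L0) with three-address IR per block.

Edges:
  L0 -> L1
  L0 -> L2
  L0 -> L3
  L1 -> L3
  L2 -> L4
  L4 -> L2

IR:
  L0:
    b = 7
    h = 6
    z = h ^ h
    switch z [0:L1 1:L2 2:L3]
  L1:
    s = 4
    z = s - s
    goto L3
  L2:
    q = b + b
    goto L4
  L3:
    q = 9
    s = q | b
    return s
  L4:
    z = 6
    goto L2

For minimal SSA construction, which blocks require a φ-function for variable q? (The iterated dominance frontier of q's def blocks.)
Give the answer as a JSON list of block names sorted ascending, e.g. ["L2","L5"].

Answer: ["L2"]

Analysis:
idom tree: L1←L0 L2←L0 L3←L0 L4←L2
Join-block Dom:
  L2: preds {L0,L4}: {L0} ∩ {L0,L2,L4} = {L0}; idom=L0
  L3: preds {L0,L1}: {L0} ∩ {L0,L1} = {L0}; idom=L0

DF walk-up:
  L2←L0: walk · to L0
  L2←L4: walk L4→L2 to L0
  L3←L0: walk · to L0
  L3←L1: walk L1 to L0
  L0: DF=∅
  L1: DF={L3}
  L2: DF={L2}
  L3: DF=∅
  L4: DF={L2}

φ for q: defs {L2,L3}
  DF⁺ = {L2}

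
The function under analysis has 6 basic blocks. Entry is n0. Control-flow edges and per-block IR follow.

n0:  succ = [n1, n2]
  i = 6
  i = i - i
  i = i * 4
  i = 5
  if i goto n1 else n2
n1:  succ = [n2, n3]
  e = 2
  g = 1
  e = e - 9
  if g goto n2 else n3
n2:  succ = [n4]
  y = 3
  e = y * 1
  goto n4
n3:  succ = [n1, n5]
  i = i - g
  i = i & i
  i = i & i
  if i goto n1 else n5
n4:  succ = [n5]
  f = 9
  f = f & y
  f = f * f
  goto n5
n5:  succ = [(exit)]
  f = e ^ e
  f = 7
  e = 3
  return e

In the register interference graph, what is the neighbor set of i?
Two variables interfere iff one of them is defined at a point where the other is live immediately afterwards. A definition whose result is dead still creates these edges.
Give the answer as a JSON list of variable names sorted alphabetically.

Per-block:
  n0 def {i} use ∅
  n1 def {e,g} use ∅
  n2 def {e,y} use ∅
  n3 def {i} use {g,i}
  n4 def {f} use {y}
  n5 def {e,f} use {e}

Liveness:
  n0: in=∅ out={i}
  n1: in={i} out={e,g,i}
  n2: in=∅ out={e,y}
  n3: in={e,g,i} out={e,i}
  n4: in={e,y} out={e}
  n5: in={e} out=∅

Interfere edges:
  e↔{f,g,i,y}
  f↔{e,y}
  g↔{e,i}
  i↔{e,g}
  y↔{e,f}

N(i) = ["e", "g"]

Answer: ["e", "g"]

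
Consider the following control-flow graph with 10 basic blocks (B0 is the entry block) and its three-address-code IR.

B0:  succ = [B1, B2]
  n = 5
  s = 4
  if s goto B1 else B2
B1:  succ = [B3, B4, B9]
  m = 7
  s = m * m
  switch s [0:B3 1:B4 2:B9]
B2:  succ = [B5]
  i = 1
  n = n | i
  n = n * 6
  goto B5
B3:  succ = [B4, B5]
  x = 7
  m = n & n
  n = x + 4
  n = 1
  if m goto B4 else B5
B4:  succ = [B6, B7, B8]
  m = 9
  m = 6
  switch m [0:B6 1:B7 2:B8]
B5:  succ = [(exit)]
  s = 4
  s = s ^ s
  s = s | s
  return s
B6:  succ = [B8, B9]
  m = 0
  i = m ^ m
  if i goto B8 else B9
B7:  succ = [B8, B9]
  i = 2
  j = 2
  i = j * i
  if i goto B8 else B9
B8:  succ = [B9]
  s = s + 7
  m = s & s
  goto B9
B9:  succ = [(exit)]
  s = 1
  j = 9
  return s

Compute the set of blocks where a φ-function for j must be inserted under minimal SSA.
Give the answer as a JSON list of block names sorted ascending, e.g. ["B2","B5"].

Answer: ["B8", "B9"]

Working:
idom tree: B1←B0 B2←B0 B3←B1 B4←B1 B5←B0 B6←B4 B7←B4 B8←B4 B9←B1
Join-block Dom:
  B4: preds {B1,B3}: {B0,B1} ∩ {B0,B1,B3} = {B0,B1}; idom=B1
  B5: preds {B2,B3}: {B0,B2} ∩ {B0,B1,B3} = {B0}; idom=B0
  B8: preds {B4,B6,B7}: {B0,B1,B4} ∩ {B0,B1,B4,B6} ∩ {B0,B1,B4,B7} = {B0,B1,B4}; idom=B4
  B9: preds {B1,B6,B7,B8}: {B0,B1} ∩ {B0,B1,B4,B6} ∩ {B0,B1,B4,B7} ∩ {B0,B1,B4,B8} = {B0,B1}; idom=B1

Frontier:
  join B4 pred B1: · stop@B1
  join B4 pred B3: B3 stop@B1
  join B5 pred B2: B2 stop@B0
  join B5 pred B3: B3→B1 stop@B0
  join B8 pred B4: · stop@B4
  join B8 pred B6: B6 stop@B4
  join B8 pred B7: B7 stop@B4
  join B9 pred B1: · stop@B1
  join B9 pred B6: B6→B4 stop@B1
  join B9 pred B7: B7→B4 stop@B1
  join B9 pred B8: B8→B4 stop@B1
  B0 → ∅
  B1 → {B5}
  B2 → {B5}
  B3 → {B4,B5}
  B4 → {B9}
  B5 → ∅
  B6 → {B8,B9}
  B7 → {B8,B9}
  B8 → {B9}
  B9 → ∅

φ for j: defs {B7,B9}
  DF⁺ = {B8,B9}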